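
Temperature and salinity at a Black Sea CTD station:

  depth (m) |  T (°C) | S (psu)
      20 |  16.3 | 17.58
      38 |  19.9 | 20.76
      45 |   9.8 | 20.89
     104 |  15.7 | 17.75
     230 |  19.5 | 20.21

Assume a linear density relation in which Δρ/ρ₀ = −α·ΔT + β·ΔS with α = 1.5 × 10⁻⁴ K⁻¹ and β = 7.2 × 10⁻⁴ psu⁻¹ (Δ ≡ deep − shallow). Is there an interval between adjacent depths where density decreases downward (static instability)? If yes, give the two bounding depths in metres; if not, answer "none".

45–104 m

Evaluate Δρ/ρ₀ = −αΔT + βΔS across each adjacent pair:
  20–38 m: −αΔT+βΔS = −(1.5 × 10⁻⁴)(+3.6)+(7.2 × 10⁻⁴)(+3.18) = 1.7 × 10⁻³ → stable
  38–45 m: −αΔT+βΔS = −(1.5 × 10⁻⁴)(-10.1)+(7.2 × 10⁻⁴)(+0.13) = 1.6 × 10⁻³ → stable
  45–104 m: −αΔT+βΔS = −(1.5 × 10⁻⁴)(+5.9)+(7.2 × 10⁻⁴)(-3.14) = -3.1 × 10⁻³ → UNSTABLE
  104–230 m: −αΔT+βΔS = −(1.5 × 10⁻⁴)(+3.8)+(7.2 × 10⁻⁴)(+2.46) = 1.2 × 10⁻³ → stable
The 45–104 m interval has Δρ < 0: lighter water underlies denser water.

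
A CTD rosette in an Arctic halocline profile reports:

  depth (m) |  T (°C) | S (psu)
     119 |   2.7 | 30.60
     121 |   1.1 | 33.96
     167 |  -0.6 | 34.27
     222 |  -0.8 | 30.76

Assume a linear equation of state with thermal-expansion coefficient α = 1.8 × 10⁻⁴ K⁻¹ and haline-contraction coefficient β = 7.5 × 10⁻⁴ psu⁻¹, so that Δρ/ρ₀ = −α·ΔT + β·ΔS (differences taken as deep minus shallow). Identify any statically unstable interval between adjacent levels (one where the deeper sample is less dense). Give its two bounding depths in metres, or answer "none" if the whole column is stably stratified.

Evaluate Δρ/ρ₀ = −αΔT + βΔS across each adjacent pair:
  119–121 m: −αΔT+βΔS = −(1.8 × 10⁻⁴)(-1.6)+(7.5 × 10⁻⁴)(+3.36) = 2.8 × 10⁻³ → stable
  121–167 m: −αΔT+βΔS = −(1.8 × 10⁻⁴)(-1.7)+(7.5 × 10⁻⁴)(+0.31) = 5.4 × 10⁻⁴ → stable
  167–222 m: −αΔT+βΔS = −(1.8 × 10⁻⁴)(-0.2)+(7.5 × 10⁻⁴)(-3.51) = -2.6 × 10⁻³ → UNSTABLE
The 167–222 m interval has Δρ < 0: lighter water underlies denser water.

167–222 m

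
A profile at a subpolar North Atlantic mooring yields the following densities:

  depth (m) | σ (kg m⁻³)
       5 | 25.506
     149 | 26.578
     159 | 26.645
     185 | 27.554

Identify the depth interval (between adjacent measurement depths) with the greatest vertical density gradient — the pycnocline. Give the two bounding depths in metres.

159–185 m

Compute the density gradient over each adjacent pair:
  5–149 m: Δρ/Δz = 1.072/144 = 7.4 × 10⁻³ kg m⁻⁴
  149–159 m: Δρ/Δz = 0.067/10 = 6.7 × 10⁻³ kg m⁻⁴
  159–185 m: Δρ/Δz = 0.909/26 = 0.035 kg m⁻⁴
The largest gradient is in the 159–185 m interval — the pycnocline.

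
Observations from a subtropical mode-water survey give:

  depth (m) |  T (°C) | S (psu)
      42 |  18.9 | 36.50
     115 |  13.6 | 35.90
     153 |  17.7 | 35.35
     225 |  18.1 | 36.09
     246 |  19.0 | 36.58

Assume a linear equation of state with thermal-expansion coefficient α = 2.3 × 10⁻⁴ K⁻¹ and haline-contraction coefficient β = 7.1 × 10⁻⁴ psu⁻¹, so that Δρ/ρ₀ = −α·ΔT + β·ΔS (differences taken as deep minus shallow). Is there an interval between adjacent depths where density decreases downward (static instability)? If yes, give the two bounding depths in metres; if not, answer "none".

Evaluate Δρ/ρ₀ = −αΔT + βΔS across each adjacent pair:
  42–115 m: −αΔT+βΔS = −(2.3 × 10⁻⁴)(-5.3)+(7.1 × 10⁻⁴)(-0.60) = 7.9 × 10⁻⁴ → stable
  115–153 m: −αΔT+βΔS = −(2.3 × 10⁻⁴)(+4.1)+(7.1 × 10⁻⁴)(-0.55) = -1.3 × 10⁻³ → UNSTABLE
  153–225 m: −αΔT+βΔS = −(2.3 × 10⁻⁴)(+0.4)+(7.1 × 10⁻⁴)(+0.74) = 4.3 × 10⁻⁴ → stable
  225–246 m: −αΔT+βΔS = −(2.3 × 10⁻⁴)(+0.9)+(7.1 × 10⁻⁴)(+0.49) = 1.4 × 10⁻⁴ → stable
The 115–153 m interval has Δρ < 0: lighter water underlies denser water.

115–153 m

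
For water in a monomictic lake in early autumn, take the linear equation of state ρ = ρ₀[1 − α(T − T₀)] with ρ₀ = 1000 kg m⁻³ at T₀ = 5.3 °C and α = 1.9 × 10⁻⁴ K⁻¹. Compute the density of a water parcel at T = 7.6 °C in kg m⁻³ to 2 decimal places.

999.56 kg m⁻³

T − T₀ = +2.3 K.
Bracket = 1 − α·(+2.3) = 1 + (-4.37 × 10⁻⁴) = 0.9995630.
ρ = 1000 × 0.9995630 = 999.56 kg m⁻³.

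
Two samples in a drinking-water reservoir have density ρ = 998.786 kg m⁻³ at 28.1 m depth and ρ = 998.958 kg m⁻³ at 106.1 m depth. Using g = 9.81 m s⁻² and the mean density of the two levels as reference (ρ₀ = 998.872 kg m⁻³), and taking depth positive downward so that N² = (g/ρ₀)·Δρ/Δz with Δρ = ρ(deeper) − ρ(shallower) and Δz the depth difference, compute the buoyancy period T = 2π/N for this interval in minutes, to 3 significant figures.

22.5 min

Δρ = 998.958 − 998.786 = 0.172 kg m⁻³ over Δz = 106.1 − 28.1 = 78 m.
N² = (9.81/998.872) × (0.172/78) = 2.1657 × 10⁻⁵ s⁻².
N = √(2.1657 × 10⁻⁵) = 4.6537 × 10⁻³ rad s⁻¹, so T = 2π/N = 1.3501 × 10³ s = 22.502 min ≈ 22.5 min.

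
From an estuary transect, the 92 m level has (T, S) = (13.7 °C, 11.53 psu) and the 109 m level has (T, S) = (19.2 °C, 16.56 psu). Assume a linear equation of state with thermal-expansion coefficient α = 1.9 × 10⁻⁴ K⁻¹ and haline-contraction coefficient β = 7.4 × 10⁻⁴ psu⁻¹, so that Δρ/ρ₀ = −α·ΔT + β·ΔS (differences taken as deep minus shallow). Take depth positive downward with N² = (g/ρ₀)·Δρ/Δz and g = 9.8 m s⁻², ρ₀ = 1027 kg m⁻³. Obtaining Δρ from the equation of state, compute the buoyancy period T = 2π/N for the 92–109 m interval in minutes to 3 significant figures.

2.67 min

ΔT = +5.5 K, ΔS = +5.03 psu (deep − shallow).
Δρ/ρ₀ = −αΔT + βΔS = -1.045 × 10⁻³ + 3.7222 × 10⁻³ = 2.6772 × 10⁻³, so Δρ ≈ 2.749 kg m⁻³.
N² = (g/ρ₀)·Δρ/Δz = g·(Δρ/ρ₀)/Δz = 9.8 × 2.6772 × 10⁻³ / 17 = 1.5433 × 10⁻³ s⁻².
N = √(1.5433 × 10⁻³) = 0.039285 rad s⁻¹ → T = 2π/N = 159.94 s = 2.6657 min ≈ 2.67 min.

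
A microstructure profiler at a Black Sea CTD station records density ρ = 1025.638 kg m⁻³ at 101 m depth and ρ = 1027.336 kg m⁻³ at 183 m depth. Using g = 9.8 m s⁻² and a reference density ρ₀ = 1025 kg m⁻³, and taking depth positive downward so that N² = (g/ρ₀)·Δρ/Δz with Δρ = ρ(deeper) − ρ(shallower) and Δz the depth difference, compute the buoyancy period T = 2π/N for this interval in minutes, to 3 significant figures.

Δρ = 1027.336 − 1025.638 = 1.698 kg m⁻³ over Δz = 183 − 101 = 82 m.
N² = (9.8/1025) × (1.698/82) = 1.9798 × 10⁻⁴ s⁻².
N = √(1.9798 × 10⁻⁴) = 0.014071 rad s⁻¹, so T = 2π/N = 446.53 s = 7.4422 min ≈ 7.44 min.

7.44 min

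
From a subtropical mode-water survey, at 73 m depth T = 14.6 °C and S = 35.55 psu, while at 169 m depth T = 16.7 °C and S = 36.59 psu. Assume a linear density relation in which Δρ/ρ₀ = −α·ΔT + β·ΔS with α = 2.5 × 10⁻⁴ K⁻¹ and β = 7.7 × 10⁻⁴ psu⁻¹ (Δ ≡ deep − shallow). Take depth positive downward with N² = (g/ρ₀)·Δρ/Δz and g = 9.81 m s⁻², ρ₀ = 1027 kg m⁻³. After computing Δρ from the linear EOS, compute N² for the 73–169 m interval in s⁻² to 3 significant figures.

ΔT = +2.1 K, ΔS = +1.04 psu (deep − shallow).
Δρ/ρ₀ = −αΔT + βΔS = -5.25 × 10⁻⁴ + 8.008 × 10⁻⁴ = 2.758 × 10⁻⁴, so Δρ ≈ 0.2832 kg m⁻³.
N² = (g/ρ₀)·Δρ/Δz = g·(Δρ/ρ₀)/Δz = 9.81 × 2.758 × 10⁻⁴ / 96 = 2.8183 × 10⁻⁵ s⁻² ≈ 2.82 × 10⁻⁵ s⁻².

2.82 × 10⁻⁵ s⁻²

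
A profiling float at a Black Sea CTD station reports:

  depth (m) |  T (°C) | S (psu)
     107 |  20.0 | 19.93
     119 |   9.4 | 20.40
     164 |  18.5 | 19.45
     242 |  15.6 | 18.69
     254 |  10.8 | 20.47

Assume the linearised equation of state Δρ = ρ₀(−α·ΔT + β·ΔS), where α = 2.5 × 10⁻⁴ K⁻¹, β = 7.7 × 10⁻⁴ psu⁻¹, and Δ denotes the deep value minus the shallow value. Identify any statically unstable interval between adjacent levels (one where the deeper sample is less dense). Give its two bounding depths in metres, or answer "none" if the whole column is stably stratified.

119–164 m

Evaluate Δρ/ρ₀ = −αΔT + βΔS across each adjacent pair:
  107–119 m: −αΔT+βΔS = −(2.5 × 10⁻⁴)(-10.6)+(7.7 × 10⁻⁴)(+0.47) = 3.0 × 10⁻³ → stable
  119–164 m: −αΔT+βΔS = −(2.5 × 10⁻⁴)(+9.1)+(7.7 × 10⁻⁴)(-0.95) = -3.0 × 10⁻³ → UNSTABLE
  164–242 m: −αΔT+βΔS = −(2.5 × 10⁻⁴)(-2.9)+(7.7 × 10⁻⁴)(-0.76) = 1.4 × 10⁻⁴ → stable
  242–254 m: −αΔT+βΔS = −(2.5 × 10⁻⁴)(-4.8)+(7.7 × 10⁻⁴)(+1.78) = 2.6 × 10⁻³ → stable
The 119–164 m interval has Δρ < 0: lighter water underlies denser water.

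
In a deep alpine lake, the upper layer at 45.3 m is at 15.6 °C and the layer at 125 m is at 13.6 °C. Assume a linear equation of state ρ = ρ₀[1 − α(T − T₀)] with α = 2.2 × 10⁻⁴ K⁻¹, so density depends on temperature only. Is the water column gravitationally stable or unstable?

ΔT = 13.6 − 15.6 = -2.0 K, so Δρ/ρ₀ = −αΔT = 4.40 × 10⁻⁴.
Δρ/ρ₀ > 0, so Δρ > 0: deeper water is denser → statically stable.

stable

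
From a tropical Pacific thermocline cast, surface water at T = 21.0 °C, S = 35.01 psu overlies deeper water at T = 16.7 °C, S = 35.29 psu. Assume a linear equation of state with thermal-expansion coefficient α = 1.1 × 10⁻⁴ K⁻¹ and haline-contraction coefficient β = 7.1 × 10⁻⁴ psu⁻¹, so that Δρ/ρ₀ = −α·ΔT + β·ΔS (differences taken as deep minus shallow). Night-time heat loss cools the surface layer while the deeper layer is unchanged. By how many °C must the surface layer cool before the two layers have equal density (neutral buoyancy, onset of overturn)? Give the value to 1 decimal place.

Neutral buoyancy requires Δρ = 0, i.e. −α(T_deep − T_surf′) + β(S_deep − S_surf) = 0.
T_surf′ = T_deep − (β/α)·ΔS = 16.7 − (7.1 × 10⁻⁴/1.1 × 10⁻⁴)·(+0.28) = 14.893 °C.
Cooling required: 21.0 − (14.893) = 6.107 °C.

6.1 °C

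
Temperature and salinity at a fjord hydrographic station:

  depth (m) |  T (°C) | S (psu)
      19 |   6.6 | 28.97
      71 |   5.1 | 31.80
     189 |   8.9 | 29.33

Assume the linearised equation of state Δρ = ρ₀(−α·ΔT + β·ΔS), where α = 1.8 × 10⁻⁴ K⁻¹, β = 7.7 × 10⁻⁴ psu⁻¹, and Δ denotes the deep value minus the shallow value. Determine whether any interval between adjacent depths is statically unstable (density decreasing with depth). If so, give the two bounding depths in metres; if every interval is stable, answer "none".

71–189 m

Evaluate Δρ/ρ₀ = −αΔT + βΔS across each adjacent pair:
  19–71 m: −αΔT+βΔS = −(1.8 × 10⁻⁴)(-1.5)+(7.7 × 10⁻⁴)(+2.83) = 2.4 × 10⁻³ → stable
  71–189 m: −αΔT+βΔS = −(1.8 × 10⁻⁴)(+3.8)+(7.7 × 10⁻⁴)(-2.47) = -2.6 × 10⁻³ → UNSTABLE
The 71–189 m interval has Δρ < 0: lighter water underlies denser water.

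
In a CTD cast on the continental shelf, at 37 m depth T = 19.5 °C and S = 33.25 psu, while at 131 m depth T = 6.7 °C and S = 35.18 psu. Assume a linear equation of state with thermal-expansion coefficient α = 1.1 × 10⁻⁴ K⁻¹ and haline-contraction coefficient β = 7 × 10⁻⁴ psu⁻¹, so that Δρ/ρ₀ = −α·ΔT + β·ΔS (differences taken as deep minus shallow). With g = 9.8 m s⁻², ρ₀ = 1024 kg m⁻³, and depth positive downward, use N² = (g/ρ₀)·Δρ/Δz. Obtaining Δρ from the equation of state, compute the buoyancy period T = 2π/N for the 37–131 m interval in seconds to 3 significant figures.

ΔT = -12.8 K, ΔS = +1.93 psu (deep − shallow).
Δρ/ρ₀ = −αΔT + βΔS = 1.408 × 10⁻³ + 1.351 × 10⁻³ = 2.759 × 10⁻³, so Δρ ≈ 2.825 kg m⁻³.
N² = (g/ρ₀)·Δρ/Δz = g·(Δρ/ρ₀)/Δz = 9.8 × 2.759 × 10⁻³ / 94 = 2.8764 × 10⁻⁴ s⁻².
N = √(2.8764 × 10⁻⁴) = 0.016960 rad s⁻¹ → T = 2π/N = 370.47 s ≈ 370 s.

370 s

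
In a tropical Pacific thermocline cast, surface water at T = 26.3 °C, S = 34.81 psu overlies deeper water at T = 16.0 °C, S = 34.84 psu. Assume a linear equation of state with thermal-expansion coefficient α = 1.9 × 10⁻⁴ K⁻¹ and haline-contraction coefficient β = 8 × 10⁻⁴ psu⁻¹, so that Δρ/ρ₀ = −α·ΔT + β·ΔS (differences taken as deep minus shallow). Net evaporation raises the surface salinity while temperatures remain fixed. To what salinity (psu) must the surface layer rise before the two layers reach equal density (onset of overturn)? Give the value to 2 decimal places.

37.29 psu

Neutral buoyancy requires −α(T_deep − T_surf) + β(S_deep − S_surf′) = 0.
S_surf′ = S_deep − (α/β)·ΔT = 34.84 − (1.9 × 10⁻⁴/8 × 10⁻⁴)·(-10.3) = 37.2863 psu.
Increase required: 37.2863 − 34.81 = 2.4763 psu.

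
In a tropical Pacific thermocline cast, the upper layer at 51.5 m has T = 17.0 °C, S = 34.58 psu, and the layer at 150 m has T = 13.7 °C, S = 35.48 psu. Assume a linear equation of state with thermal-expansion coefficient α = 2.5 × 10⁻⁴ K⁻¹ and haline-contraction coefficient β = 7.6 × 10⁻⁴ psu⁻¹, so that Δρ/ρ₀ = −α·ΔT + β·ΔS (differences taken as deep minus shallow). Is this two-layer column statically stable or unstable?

ΔT = 13.7 − 17.0 = -3.3 K and ΔS = 35.48 − 34.58 = +0.90 psu (deep − shallow).
−αΔT = 8.25 × 10⁻⁴; βΔS = 6.84 × 10⁻⁴; sum Δρ/ρ₀ = 1.509 × 10⁻³.
Δρ/ρ₀ > 0, so Δρ > 0: deeper water is denser → statically stable.

stable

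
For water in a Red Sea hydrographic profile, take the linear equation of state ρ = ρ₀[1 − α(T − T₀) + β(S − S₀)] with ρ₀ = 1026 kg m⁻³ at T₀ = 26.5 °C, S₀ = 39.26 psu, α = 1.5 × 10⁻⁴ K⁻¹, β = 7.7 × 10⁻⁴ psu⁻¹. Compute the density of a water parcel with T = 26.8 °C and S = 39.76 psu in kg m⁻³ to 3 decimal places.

1026.349 kg m⁻³

T − T₀ = +0.3 K, S − S₀ = +0.50 psu.
Bracket = 1 − α·(+0.3) + β·(+0.50) = 1 + (3.40 × 10⁻⁴) = 1.0003400.
ρ = 1026 × 1.0003400 = 1026.349 kg m⁻³.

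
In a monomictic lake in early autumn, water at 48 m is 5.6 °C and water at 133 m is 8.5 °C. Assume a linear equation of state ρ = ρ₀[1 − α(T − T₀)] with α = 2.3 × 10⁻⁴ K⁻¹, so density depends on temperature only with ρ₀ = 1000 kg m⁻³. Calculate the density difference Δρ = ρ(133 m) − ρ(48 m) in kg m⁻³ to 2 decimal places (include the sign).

ΔT = +2.9 K, Δρ/ρ₀ = −αΔT = -6.67 × 10⁻⁴.
Δρ = 1000 × (-6.67 × 10⁻⁴) = -0.67 kg m⁻³.
Negative Δρ: lighter below, statically unstable.

-0.67 kg m⁻³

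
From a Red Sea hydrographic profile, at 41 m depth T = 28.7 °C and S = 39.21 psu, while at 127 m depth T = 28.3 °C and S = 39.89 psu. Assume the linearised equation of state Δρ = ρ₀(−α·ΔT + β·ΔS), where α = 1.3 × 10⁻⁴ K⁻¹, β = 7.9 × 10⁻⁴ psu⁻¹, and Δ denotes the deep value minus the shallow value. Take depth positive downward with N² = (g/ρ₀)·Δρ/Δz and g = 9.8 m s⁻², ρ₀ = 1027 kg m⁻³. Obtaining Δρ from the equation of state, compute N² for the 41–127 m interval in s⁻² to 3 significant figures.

6.71 × 10⁻⁵ s⁻²

ΔT = -0.4 K, ΔS = +0.68 psu (deep − shallow).
Δρ/ρ₀ = −αΔT + βΔS = 5.20 × 10⁻⁵ + 5.372 × 10⁻⁴ = 5.892 × 10⁻⁴, so Δρ ≈ 0.6051 kg m⁻³.
N² = (g/ρ₀)·Δρ/Δz = g·(Δρ/ρ₀)/Δz = 9.8 × 5.892 × 10⁻⁴ / 86 = 6.7141 × 10⁻⁵ s⁻² ≈ 6.71 × 10⁻⁵ s⁻².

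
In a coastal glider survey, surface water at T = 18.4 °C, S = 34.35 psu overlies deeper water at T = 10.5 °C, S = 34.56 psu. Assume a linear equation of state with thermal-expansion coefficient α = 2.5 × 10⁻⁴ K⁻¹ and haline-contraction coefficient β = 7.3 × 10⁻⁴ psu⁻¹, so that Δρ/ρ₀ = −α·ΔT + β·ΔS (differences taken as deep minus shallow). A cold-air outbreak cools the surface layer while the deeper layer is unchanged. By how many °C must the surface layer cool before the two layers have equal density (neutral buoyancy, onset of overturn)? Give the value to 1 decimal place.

Neutral buoyancy requires Δρ = 0, i.e. −α(T_deep − T_surf′) + β(S_deep − S_surf) = 0.
T_surf′ = T_deep − (β/α)·ΔS = 10.5 − (7.3 × 10⁻⁴/2.5 × 10⁻⁴)·(+0.21) = 9.887 °C.
Cooling required: 18.4 − (9.887) = 8.513 °C.

8.5 °C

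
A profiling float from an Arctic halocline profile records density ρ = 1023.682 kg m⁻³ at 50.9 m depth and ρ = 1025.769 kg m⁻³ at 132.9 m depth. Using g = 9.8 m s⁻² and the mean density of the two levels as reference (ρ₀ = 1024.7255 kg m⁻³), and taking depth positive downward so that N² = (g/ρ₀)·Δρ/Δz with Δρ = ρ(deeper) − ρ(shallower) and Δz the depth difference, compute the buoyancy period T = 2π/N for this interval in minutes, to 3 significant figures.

Δρ = 1025.769 − 1023.682 = 2.087 kg m⁻³ over Δz = 132.9 − 50.9 = 82 m.
N² = (9.8/1024.7255) × (2.087/82) = 2.4340 × 10⁻⁴ s⁻².
N = √(2.4340 × 10⁻⁴) = 0.015601 rad s⁻¹, so T = 2π/N = 402.74 s = 6.7123 min ≈ 6.71 min.

6.71 min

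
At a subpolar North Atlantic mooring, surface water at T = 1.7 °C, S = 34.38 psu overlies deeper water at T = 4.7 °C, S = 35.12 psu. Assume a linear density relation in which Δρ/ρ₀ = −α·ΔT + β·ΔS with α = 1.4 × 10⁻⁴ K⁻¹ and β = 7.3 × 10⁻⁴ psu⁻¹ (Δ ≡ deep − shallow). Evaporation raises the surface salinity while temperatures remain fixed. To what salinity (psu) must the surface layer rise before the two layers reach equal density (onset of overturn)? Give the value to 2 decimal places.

34.54 psu

Neutral buoyancy requires −α(T_deep − T_surf) + β(S_deep − S_surf′) = 0.
S_surf′ = S_deep − (α/β)·ΔT = 35.12 − (1.4 × 10⁻⁴/7.3 × 10⁻⁴)·(+3.0) = 34.5447 psu.
Increase required: 34.5447 − 34.38 = 0.1647 psu.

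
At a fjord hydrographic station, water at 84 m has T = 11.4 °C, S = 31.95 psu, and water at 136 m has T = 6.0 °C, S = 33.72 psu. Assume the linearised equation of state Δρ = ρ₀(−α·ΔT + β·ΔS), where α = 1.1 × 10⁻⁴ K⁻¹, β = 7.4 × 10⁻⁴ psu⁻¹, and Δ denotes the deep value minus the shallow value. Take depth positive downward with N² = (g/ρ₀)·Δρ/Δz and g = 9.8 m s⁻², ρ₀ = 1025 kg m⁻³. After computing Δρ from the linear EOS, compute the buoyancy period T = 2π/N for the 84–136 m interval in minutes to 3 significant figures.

5.53 min

ΔT = -5.4 K, ΔS = +1.77 psu (deep − shallow).
Δρ/ρ₀ = −αΔT + βΔS = 5.94 × 10⁻⁴ + 1.3098 × 10⁻³ = 1.9038 × 10⁻³, so Δρ ≈ 1.951 kg m⁻³.
N² = (g/ρ₀)·Δρ/Δz = g·(Δρ/ρ₀)/Δz = 9.8 × 1.9038 × 10⁻³ / 52 = 3.5879 × 10⁻⁴ s⁻².
N = √(3.5879 × 10⁻⁴) = 0.018942 rad s⁻¹ → T = 2π/N = 331.71 s = 5.5285 min ≈ 5.53 min.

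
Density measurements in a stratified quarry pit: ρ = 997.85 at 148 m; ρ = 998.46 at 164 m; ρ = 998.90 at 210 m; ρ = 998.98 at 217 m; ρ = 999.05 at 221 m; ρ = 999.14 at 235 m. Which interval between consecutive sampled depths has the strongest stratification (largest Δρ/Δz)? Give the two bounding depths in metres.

Compute the density gradient over each adjacent pair:
  148–164 m: Δρ/Δz = 0.61/16 = 0.038 kg m⁻⁴
  164–210 m: Δρ/Δz = 0.44/46 = 9.6 × 10⁻³ kg m⁻⁴
  210–217 m: Δρ/Δz = 0.08/7 = 0.011 kg m⁻⁴
  217–221 m: Δρ/Δz = 0.07/4 = 0.018 kg m⁻⁴
  221–235 m: Δρ/Δz = 0.09/14 = 6.4 × 10⁻³ kg m⁻⁴
The largest gradient is in the 148–164 m interval — the pycnocline.

148–164 m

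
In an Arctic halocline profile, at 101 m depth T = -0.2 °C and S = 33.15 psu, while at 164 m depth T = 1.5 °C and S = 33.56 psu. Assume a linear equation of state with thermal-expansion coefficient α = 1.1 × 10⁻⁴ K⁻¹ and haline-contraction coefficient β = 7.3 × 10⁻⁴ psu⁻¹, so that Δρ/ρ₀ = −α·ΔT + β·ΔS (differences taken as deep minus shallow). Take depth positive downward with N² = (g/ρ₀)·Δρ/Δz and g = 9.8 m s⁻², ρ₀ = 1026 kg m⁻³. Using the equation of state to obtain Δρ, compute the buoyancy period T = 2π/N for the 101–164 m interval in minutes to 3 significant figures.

ΔT = +1.7 K, ΔS = +0.41 psu (deep − shallow).
Δρ/ρ₀ = −αΔT + βΔS = -1.87 × 10⁻⁴ + 2.993 × 10⁻⁴ = 1.123 × 10⁻⁴, so Δρ ≈ 0.1152 kg m⁻³.
N² = (g/ρ₀)·Δρ/Δz = g·(Δρ/ρ₀)/Δz = 9.8 × 1.123 × 10⁻⁴ / 63 = 1.7469 × 10⁻⁵ s⁻².
N = √(1.7469 × 10⁻⁵) = 4.1796 × 10⁻³ rad s⁻¹ → T = 2π/N = 1.5033 × 10³ s = 25.055 min ≈ 25.1 min.

25.1 min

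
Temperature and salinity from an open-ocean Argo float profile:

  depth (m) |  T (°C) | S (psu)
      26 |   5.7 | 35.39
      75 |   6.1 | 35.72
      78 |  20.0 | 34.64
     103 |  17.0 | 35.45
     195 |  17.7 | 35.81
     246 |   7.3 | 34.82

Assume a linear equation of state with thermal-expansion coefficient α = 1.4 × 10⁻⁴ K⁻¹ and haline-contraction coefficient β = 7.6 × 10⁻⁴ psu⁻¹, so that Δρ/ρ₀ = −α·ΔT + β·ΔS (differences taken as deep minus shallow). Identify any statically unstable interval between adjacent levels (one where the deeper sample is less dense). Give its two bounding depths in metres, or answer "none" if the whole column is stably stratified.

75–78 m

Evaluate Δρ/ρ₀ = −αΔT + βΔS across each adjacent pair:
  26–75 m: −αΔT+βΔS = −(1.4 × 10⁻⁴)(+0.4)+(7.6 × 10⁻⁴)(+0.33) = 1.9 × 10⁻⁴ → stable
  75–78 m: −αΔT+βΔS = −(1.4 × 10⁻⁴)(+13.9)+(7.6 × 10⁻⁴)(-1.08) = -2.8 × 10⁻³ → UNSTABLE
  78–103 m: −αΔT+βΔS = −(1.4 × 10⁻⁴)(-3.0)+(7.6 × 10⁻⁴)(+0.81) = 1.0 × 10⁻³ → stable
  103–195 m: −αΔT+βΔS = −(1.4 × 10⁻⁴)(+0.7)+(7.6 × 10⁻⁴)(+0.36) = 1.8 × 10⁻⁴ → stable
  195–246 m: −αΔT+βΔS = −(1.4 × 10⁻⁴)(-10.4)+(7.6 × 10⁻⁴)(-0.99) = 7.0 × 10⁻⁴ → stable
The 75–78 m interval has Δρ < 0: lighter water underlies denser water.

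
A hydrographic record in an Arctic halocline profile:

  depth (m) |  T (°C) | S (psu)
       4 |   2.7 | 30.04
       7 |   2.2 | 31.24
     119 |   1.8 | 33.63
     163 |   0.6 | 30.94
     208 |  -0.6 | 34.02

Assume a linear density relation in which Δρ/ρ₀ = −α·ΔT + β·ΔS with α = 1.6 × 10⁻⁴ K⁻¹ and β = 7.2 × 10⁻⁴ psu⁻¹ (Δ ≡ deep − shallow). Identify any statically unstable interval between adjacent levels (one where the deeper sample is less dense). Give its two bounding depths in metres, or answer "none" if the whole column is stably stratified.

119–163 m

Evaluate Δρ/ρ₀ = −αΔT + βΔS across each adjacent pair:
  4–7 m: −αΔT+βΔS = −(1.6 × 10⁻⁴)(-0.5)+(7.2 × 10⁻⁴)(+1.20) = 9.4 × 10⁻⁴ → stable
  7–119 m: −αΔT+βΔS = −(1.6 × 10⁻⁴)(-0.4)+(7.2 × 10⁻⁴)(+2.39) = 1.8 × 10⁻³ → stable
  119–163 m: −αΔT+βΔS = −(1.6 × 10⁻⁴)(-1.2)+(7.2 × 10⁻⁴)(-2.69) = -1.7 × 10⁻³ → UNSTABLE
  163–208 m: −αΔT+βΔS = −(1.6 × 10⁻⁴)(-1.2)+(7.2 × 10⁻⁴)(+3.08) = 2.4 × 10⁻³ → stable
The 119–163 m interval has Δρ < 0: lighter water underlies denser water.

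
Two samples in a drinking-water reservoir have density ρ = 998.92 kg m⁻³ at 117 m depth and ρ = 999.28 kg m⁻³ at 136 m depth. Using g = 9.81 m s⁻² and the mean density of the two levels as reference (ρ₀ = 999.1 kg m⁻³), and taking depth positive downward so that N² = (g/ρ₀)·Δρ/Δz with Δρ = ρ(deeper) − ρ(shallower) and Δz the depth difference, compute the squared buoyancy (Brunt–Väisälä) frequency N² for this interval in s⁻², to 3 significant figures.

Δρ = 999.28 − 998.92 = 0.36 kg m⁻³ over Δz = 136 − 117 = 19 m.
N² = (9.81/999.1) × (0.36/19) = 1.8604 × 10⁻⁴ s⁻² ≈ 1.86 × 10⁻⁴ s⁻².

1.86 × 10⁻⁴ s⁻²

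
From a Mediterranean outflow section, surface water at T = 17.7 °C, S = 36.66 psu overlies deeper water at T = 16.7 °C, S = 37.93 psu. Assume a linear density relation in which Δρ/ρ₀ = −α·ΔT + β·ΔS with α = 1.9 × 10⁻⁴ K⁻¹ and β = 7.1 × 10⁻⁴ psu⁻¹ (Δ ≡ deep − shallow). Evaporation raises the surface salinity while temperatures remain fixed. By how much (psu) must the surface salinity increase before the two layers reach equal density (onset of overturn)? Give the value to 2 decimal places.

1.54 psu

Neutral buoyancy requires −α(T_deep − T_surf) + β(S_deep − S_surf′) = 0.
S_surf′ = S_deep − (α/β)·ΔT = 37.93 − (1.9 × 10⁻⁴/7.1 × 10⁻⁴)·(-1.0) = 38.1976 psu.
Increase required: 38.1976 − 36.66 = 1.5376 psu.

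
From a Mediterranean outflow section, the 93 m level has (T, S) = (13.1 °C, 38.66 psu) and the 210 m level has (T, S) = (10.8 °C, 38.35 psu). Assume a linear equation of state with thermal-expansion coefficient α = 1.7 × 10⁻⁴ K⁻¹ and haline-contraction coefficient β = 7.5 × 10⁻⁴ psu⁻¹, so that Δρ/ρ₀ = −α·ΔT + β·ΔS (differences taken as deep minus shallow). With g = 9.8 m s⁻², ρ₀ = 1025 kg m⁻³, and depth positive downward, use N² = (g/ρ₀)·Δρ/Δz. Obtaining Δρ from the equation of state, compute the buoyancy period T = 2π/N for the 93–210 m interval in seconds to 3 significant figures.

ΔT = -2.3 K, ΔS = -0.31 psu (deep − shallow).
Δρ/ρ₀ = −αΔT + βΔS = 3.91 × 10⁻⁴ − 2.325 × 10⁻⁴ = 1.585 × 10⁻⁴, so Δρ ≈ 0.1625 kg m⁻³.
N² = (g/ρ₀)·Δρ/Δz = g·(Δρ/ρ₀)/Δz = 9.8 × 1.585 × 10⁻⁴ / 117 = 1.3276 × 10⁻⁵ s⁻².
N = √(1.3276 × 10⁻⁵) = 3.6436 × 10⁻³ rad s⁻¹ → T = 2π/N = 1.7244 × 10³ s ≈ 1.72 × 10³ s.

1.72 × 10³ s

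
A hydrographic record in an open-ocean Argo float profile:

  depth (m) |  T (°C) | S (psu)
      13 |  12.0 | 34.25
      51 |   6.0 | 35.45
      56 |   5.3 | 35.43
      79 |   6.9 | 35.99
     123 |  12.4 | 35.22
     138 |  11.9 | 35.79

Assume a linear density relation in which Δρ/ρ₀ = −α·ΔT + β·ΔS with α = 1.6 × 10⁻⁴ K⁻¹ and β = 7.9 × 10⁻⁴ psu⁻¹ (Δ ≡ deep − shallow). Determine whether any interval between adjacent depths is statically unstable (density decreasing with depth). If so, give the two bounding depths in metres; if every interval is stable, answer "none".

Evaluate Δρ/ρ₀ = −αΔT + βΔS across each adjacent pair:
  13–51 m: −αΔT+βΔS = −(1.6 × 10⁻⁴)(-6.0)+(7.9 × 10⁻⁴)(+1.20) = 1.9 × 10⁻³ → stable
  51–56 m: −αΔT+βΔS = −(1.6 × 10⁻⁴)(-0.7)+(7.9 × 10⁻⁴)(-0.02) = 9.6 × 10⁻⁵ → stable
  56–79 m: −αΔT+βΔS = −(1.6 × 10⁻⁴)(+1.6)+(7.9 × 10⁻⁴)(+0.56) = 1.9 × 10⁻⁴ → stable
  79–123 m: −αΔT+βΔS = −(1.6 × 10⁻⁴)(+5.5)+(7.9 × 10⁻⁴)(-0.77) = -1.5 × 10⁻³ → UNSTABLE
  123–138 m: −αΔT+βΔS = −(1.6 × 10⁻⁴)(-0.5)+(7.9 × 10⁻⁴)(+0.57) = 5.3 × 10⁻⁴ → stable
The 79–123 m interval has Δρ < 0: lighter water underlies denser water.

79–123 m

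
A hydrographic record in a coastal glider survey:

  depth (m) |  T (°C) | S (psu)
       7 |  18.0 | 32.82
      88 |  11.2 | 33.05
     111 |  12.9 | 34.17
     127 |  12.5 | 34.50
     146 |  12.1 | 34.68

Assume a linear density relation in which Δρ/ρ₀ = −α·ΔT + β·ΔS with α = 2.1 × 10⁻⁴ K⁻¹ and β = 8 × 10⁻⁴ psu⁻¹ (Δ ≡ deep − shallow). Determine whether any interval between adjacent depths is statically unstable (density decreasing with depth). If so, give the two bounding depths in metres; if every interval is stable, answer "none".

none

Evaluate Δρ/ρ₀ = −αΔT + βΔS across each adjacent pair:
  7–88 m: −αΔT+βΔS = −(2.1 × 10⁻⁴)(-6.8)+(8 × 10⁻⁴)(+0.23) = 1.6 × 10⁻³ → stable
  88–111 m: −αΔT+βΔS = −(2.1 × 10⁻⁴)(+1.7)+(8 × 10⁻⁴)(+1.12) = 5.4 × 10⁻⁴ → stable
  111–127 m: −αΔT+βΔS = −(2.1 × 10⁻⁴)(-0.4)+(8 × 10⁻⁴)(+0.33) = 3.5 × 10⁻⁴ → stable
  127–146 m: −αΔT+βΔS = −(2.1 × 10⁻⁴)(-0.4)+(8 × 10⁻⁴)(+0.18) = 2.3 × 10⁻⁴ → stable
Every interval has Δρ > 0: the column is stably stratified throughout.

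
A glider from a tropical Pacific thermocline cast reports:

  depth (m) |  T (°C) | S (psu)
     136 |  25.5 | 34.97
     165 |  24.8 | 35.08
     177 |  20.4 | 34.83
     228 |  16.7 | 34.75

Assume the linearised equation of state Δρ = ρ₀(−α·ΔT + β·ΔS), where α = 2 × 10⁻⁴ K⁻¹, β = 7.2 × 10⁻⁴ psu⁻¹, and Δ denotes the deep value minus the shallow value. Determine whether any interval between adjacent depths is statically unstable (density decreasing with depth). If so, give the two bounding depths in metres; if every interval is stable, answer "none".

Evaluate Δρ/ρ₀ = −αΔT + βΔS across each adjacent pair:
  136–165 m: −αΔT+βΔS = −(2 × 10⁻⁴)(-0.7)+(7.2 × 10⁻⁴)(+0.11) = 2.2 × 10⁻⁴ → stable
  165–177 m: −αΔT+βΔS = −(2 × 10⁻⁴)(-4.4)+(7.2 × 10⁻⁴)(-0.25) = 7.0 × 10⁻⁴ → stable
  177–228 m: −αΔT+βΔS = −(2 × 10⁻⁴)(-3.7)+(7.2 × 10⁻⁴)(-0.08) = 6.8 × 10⁻⁴ → stable
Every interval has Δρ > 0: the column is stably stratified throughout.

none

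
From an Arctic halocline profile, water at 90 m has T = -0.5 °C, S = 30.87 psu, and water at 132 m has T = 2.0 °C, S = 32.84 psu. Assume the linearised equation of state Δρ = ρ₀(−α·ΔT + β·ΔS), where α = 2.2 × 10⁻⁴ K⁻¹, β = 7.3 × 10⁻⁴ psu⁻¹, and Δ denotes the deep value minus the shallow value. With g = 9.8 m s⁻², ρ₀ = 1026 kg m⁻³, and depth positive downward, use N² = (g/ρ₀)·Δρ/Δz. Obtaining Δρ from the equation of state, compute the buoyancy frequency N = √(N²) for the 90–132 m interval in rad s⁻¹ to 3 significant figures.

0.0144 rad s⁻¹

ΔT = +2.5 K, ΔS = +1.97 psu (deep − shallow).
Δρ/ρ₀ = −αΔT + βΔS = -5.50 × 10⁻⁴ + 1.4381 × 10⁻³ = 8.881 × 10⁻⁴, so Δρ ≈ 0.9112 kg m⁻³.
N² = (g/ρ₀)·Δρ/Δz = g·(Δρ/ρ₀)/Δz = 9.8 × 8.881 × 10⁻⁴ / 42 = 2.0722 × 10⁻⁴ s⁻².
N = √(2.0722 × 10⁻⁴) = 0.014395 rad s⁻¹ ≈ 0.0144 rad s⁻¹.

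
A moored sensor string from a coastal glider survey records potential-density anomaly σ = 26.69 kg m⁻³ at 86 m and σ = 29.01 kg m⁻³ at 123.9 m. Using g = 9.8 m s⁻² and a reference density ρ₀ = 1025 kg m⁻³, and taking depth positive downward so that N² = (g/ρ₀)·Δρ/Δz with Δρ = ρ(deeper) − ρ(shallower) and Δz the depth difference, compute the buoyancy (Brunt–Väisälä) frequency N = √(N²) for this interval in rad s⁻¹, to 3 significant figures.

Δρ = 1029.01 − 1026.69 = 2.32 kg m⁻³ over Δz = 123.9 − 86 = 37.9 m.
N² = (9.8/1025) × (2.32/37.9) = 5.8526 × 10⁻⁴ s⁻².
N = √(5.8526 × 10⁻⁴) = 0.024192 rad s⁻¹ ≈ 0.0242 rad s⁻¹.
A positive N² confirms static stability across the interval.

0.0242 rad s⁻¹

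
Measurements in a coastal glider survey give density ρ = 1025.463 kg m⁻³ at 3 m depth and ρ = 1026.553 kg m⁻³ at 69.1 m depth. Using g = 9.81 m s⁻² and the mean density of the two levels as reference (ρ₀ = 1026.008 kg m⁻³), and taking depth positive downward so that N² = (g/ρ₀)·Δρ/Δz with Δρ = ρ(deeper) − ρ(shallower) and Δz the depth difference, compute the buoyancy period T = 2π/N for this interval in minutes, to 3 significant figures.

8.34 min

Δρ = 1026.553 − 1025.463 = 1.090 kg m⁻³ over Δz = 69.1 − 3 = 66.1 m.
N² = (9.81/1026.008) × (1.090/66.1) = 1.5767 × 10⁻⁴ s⁻².
N = √(1.5767 × 10⁻⁴) = 0.012557 rad s⁻¹, so T = 2π/N = 500.37 s = 8.3395 min ≈ 8.34 min.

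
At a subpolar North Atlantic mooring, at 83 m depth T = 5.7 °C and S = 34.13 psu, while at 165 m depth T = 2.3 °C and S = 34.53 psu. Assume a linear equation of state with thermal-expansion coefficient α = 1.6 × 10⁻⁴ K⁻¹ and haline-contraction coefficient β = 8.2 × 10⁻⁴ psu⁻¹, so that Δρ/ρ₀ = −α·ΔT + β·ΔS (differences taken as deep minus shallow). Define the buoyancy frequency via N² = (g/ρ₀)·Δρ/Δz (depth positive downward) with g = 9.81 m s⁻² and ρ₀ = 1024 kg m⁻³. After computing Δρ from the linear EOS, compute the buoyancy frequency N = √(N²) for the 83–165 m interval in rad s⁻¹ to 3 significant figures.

ΔT = -3.4 K, ΔS = +0.40 psu (deep − shallow).
Δρ/ρ₀ = −αΔT + βΔS = 5.44 × 10⁻⁴ + 3.28 × 10⁻⁴ = 8.72 × 10⁻⁴, so Δρ ≈ 0.8929 kg m⁻³.
N² = (g/ρ₀)·Δρ/Δz = g·(Δρ/ρ₀)/Δz = 9.81 × 8.72 × 10⁻⁴ / 82 = 1.0432 × 10⁻⁴ s⁻².
N = √(1.0432 × 10⁻⁴) = 0.010214 rad s⁻¹ ≈ 0.0102 rad s⁻¹.

0.0102 rad s⁻¹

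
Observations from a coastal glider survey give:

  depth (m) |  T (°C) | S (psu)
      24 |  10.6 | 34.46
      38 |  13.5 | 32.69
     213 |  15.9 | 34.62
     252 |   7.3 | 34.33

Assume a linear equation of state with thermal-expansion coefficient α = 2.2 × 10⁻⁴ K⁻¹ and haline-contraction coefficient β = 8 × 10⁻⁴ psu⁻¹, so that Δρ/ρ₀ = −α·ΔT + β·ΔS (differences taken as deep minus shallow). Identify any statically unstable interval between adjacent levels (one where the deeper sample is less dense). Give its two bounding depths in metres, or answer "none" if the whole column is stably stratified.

24–38 m

Evaluate Δρ/ρ₀ = −αΔT + βΔS across each adjacent pair:
  24–38 m: −αΔT+βΔS = −(2.2 × 10⁻⁴)(+2.9)+(8 × 10⁻⁴)(-1.77) = -2.1 × 10⁻³ → UNSTABLE
  38–213 m: −αΔT+βΔS = −(2.2 × 10⁻⁴)(+2.4)+(8 × 10⁻⁴)(+1.93) = 1.0 × 10⁻³ → stable
  213–252 m: −αΔT+βΔS = −(2.2 × 10⁻⁴)(-8.6)+(8 × 10⁻⁴)(-0.29) = 1.7 × 10⁻³ → stable
The 24–38 m interval has Δρ < 0: lighter water underlies denser water.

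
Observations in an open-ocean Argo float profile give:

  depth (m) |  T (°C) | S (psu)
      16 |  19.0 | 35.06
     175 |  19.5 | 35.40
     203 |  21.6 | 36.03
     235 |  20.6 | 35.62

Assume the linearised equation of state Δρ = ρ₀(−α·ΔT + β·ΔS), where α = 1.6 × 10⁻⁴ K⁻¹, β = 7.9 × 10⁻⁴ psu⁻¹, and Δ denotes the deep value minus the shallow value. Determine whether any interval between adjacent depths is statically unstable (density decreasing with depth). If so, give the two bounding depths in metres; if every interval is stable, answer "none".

Evaluate Δρ/ρ₀ = −αΔT + βΔS across each adjacent pair:
  16–175 m: −αΔT+βΔS = −(1.6 × 10⁻⁴)(+0.5)+(7.9 × 10⁻⁴)(+0.34) = 1.9 × 10⁻⁴ → stable
  175–203 m: −αΔT+βΔS = −(1.6 × 10⁻⁴)(+2.1)+(7.9 × 10⁻⁴)(+0.63) = 1.6 × 10⁻⁴ → stable
  203–235 m: −αΔT+βΔS = −(1.6 × 10⁻⁴)(-1.0)+(7.9 × 10⁻⁴)(-0.41) = -1.6 × 10⁻⁴ → UNSTABLE
The 203–235 m interval has Δρ < 0: lighter water underlies denser water.

203–235 m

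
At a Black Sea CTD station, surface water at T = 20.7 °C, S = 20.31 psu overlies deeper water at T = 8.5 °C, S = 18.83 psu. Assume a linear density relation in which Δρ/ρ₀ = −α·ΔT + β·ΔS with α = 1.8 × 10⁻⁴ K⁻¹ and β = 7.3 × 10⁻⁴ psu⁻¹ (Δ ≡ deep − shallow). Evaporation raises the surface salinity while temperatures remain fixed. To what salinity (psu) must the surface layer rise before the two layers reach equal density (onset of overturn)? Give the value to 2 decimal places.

21.84 psu

Neutral buoyancy requires −α(T_deep − T_surf) + β(S_deep − S_surf′) = 0.
S_surf′ = S_deep − (α/β)·ΔT = 18.83 − (1.8 × 10⁻⁴/7.3 × 10⁻⁴)·(-12.2) = 21.8382 psu.
Increase required: 21.8382 − 20.31 = 1.5282 psu.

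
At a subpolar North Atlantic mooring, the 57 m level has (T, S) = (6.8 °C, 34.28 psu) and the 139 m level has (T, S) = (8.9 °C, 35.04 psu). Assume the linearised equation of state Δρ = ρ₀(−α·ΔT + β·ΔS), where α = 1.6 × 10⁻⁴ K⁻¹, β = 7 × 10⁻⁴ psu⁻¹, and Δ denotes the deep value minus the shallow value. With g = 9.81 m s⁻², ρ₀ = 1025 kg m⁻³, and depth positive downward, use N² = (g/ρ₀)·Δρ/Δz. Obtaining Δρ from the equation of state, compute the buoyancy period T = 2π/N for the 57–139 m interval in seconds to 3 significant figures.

ΔT = +2.1 K, ΔS = +0.76 psu (deep − shallow).
Δρ/ρ₀ = −αΔT + βΔS = -3.36 × 10⁻⁴ + 5.32 × 10⁻⁴ = 1.96 × 10⁻⁴, so Δρ ≈ 0.2009 kg m⁻³.
N² = (g/ρ₀)·Δρ/Δz = g·(Δρ/ρ₀)/Δz = 9.81 × 1.96 × 10⁻⁴ / 82 = 2.3448 × 10⁻⁵ s⁻².
N = √(2.3448 × 10⁻⁵) = 4.8423 × 10⁻³ rad s⁻¹ → T = 2π/N = 1.2976 × 10³ s ≈ 1.30 × 10³ s.

1.30 × 10³ s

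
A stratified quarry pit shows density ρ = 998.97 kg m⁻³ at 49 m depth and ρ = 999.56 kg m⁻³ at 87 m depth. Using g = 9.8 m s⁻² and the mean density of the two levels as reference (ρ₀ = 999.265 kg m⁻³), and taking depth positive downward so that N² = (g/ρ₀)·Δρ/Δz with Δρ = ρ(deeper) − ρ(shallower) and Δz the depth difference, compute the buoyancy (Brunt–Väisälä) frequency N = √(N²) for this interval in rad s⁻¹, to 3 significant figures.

0.0123 rad s⁻¹

Δρ = 999.56 − 998.97 = 0.59 kg m⁻³ over Δz = 87 − 49 = 38 m.
N² = (9.8/999.265) × (0.59/38) = 1.5227 × 10⁻⁴ s⁻².
N = √(1.5227 × 10⁻⁴) = 0.012340 rad s⁻¹ ≈ 0.0123 rad s⁻¹.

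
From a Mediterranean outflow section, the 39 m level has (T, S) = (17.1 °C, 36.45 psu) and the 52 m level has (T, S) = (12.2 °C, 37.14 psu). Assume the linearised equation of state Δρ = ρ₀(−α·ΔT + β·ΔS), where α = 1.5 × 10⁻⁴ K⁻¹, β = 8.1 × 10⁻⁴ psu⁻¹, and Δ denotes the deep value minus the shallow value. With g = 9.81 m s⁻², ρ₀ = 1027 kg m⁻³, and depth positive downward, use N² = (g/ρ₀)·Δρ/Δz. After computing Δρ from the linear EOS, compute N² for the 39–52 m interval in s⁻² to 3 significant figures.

ΔT = -4.9 K, ΔS = +0.69 psu (deep − shallow).
Δρ/ρ₀ = −αΔT + βΔS = 7.35 × 10⁻⁴ + 5.589 × 10⁻⁴ = 1.2939 × 10⁻³, so Δρ ≈ 1.329 kg m⁻³.
N² = (g/ρ₀)·Δρ/Δz = g·(Δρ/ρ₀)/Δz = 9.81 × 1.2939 × 10⁻³ / 13 = 9.7640 × 10⁻⁴ s⁻² ≈ 9.76 × 10⁻⁴ s⁻².

9.76 × 10⁻⁴ s⁻²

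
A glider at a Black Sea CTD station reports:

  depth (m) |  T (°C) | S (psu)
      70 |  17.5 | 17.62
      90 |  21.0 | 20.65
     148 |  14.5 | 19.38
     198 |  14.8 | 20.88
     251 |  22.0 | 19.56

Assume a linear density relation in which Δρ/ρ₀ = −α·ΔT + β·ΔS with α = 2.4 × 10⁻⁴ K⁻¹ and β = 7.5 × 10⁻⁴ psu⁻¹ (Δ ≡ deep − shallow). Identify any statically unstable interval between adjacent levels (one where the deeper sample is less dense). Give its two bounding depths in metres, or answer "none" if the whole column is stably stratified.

198–251 m

Evaluate Δρ/ρ₀ = −αΔT + βΔS across each adjacent pair:
  70–90 m: −αΔT+βΔS = −(2.4 × 10⁻⁴)(+3.5)+(7.5 × 10⁻⁴)(+3.03) = 1.4 × 10⁻³ → stable
  90–148 m: −αΔT+βΔS = −(2.4 × 10⁻⁴)(-6.5)+(7.5 × 10⁻⁴)(-1.27) = 6.1 × 10⁻⁴ → stable
  148–198 m: −αΔT+βΔS = −(2.4 × 10⁻⁴)(+0.3)+(7.5 × 10⁻⁴)(+1.50) = 1.1 × 10⁻³ → stable
  198–251 m: −αΔT+βΔS = −(2.4 × 10⁻⁴)(+7.2)+(7.5 × 10⁻⁴)(-1.32) = -2.7 × 10⁻³ → UNSTABLE
The 198–251 m interval has Δρ < 0: lighter water underlies denser water.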